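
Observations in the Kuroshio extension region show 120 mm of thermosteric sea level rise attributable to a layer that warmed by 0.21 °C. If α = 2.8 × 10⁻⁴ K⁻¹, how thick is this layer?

2040 m

H = Δh/(αΔT) = 0.12 / (2.8×10⁻⁴ × 0.21) ≈ 2041 m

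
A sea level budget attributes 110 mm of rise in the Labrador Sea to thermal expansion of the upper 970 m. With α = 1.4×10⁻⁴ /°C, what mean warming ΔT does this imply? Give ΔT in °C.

about 0.81 °C

ΔT = Δh/(αH) = 0.11 / (1.4×10⁻⁴ × 970) ≈ 0.8100 °C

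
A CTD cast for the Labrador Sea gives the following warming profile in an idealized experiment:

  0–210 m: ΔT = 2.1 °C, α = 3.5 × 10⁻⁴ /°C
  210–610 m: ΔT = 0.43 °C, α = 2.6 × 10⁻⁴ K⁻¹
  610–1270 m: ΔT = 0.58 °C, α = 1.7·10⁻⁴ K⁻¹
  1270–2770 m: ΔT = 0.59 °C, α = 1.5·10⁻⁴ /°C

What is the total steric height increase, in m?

Δh = 0.40 m

0–210 m: 2.1 × 3.5×10⁻⁴ × 210 = 0.15435 m
Layer 2: 2.6×10⁻⁴ × 0.43 × 400 = 0.04472 m
Layer 3: 660 × 1.7×10⁻⁴ × 0.58 = 0.065076 m
1270–2770 m: 0.59 × 1500 × 1.5×10⁻⁴ = 0.13275 m
Δh = 0.15435 + 0.04472 + 0.065076 + 0.13275 = 0.396896 m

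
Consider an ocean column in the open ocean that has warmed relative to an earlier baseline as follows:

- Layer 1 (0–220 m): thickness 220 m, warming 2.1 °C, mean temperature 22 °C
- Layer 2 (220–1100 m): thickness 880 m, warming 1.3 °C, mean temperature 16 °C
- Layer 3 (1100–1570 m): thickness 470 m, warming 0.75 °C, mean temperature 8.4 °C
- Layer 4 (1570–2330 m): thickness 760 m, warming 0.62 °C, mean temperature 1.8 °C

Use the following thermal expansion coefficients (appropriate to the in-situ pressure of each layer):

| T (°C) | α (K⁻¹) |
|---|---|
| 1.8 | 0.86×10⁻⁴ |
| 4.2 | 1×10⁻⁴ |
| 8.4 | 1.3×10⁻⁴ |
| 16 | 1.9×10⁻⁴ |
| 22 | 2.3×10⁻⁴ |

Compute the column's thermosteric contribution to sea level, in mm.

Layer 1 at 22 °C → α = 2.3×10⁻⁴ K⁻¹
Layer 2 at 16 °C → α = 1.9×10⁻⁴ K⁻¹
Layer 3 at 8.4 °C → α = 1.3×10⁻⁴ K⁻¹
Layer 4 at 1.8 °C → α = 0.86×10⁻⁴ K⁻¹
2.1 × 2.3×10⁻⁴ × 220 = 0.10626 m
Layer 2: 880 × 1.3 × 1.9×10⁻⁴ = 0.21736 m
470 × 0.75 × 1.3×10⁻⁴ = 0.045825 m
Layer 4: 760 × 0.86×10⁻⁴ × 0.62 = 0.0405232 m
Δh = 0.10626 + 0.21736 + 0.045825 + 0.0405232 = 0.4099682 m ≈ 410 mm

Δh = 410 mm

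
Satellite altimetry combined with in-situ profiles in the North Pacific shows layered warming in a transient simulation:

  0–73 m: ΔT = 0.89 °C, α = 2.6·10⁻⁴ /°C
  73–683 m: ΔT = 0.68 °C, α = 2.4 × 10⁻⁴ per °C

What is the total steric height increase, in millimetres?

116 mm of thermosteric rise

73 × 2.6×10⁻⁴ × 0.89 = 0.0168922 m
2.4×10⁻⁴ × 0.68 × 610 = 0.099552 m
Δh = 0.0168922 + 0.099552 = 0.1164442 m ≈ 116 mm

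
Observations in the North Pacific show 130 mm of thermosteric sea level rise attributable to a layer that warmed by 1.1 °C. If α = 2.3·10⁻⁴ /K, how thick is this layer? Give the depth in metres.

H = Δh/(αΔT) = 0.13 / (2.3×10⁻⁴ × 1.1) ≈ 513.8 m

H ≈ 514 m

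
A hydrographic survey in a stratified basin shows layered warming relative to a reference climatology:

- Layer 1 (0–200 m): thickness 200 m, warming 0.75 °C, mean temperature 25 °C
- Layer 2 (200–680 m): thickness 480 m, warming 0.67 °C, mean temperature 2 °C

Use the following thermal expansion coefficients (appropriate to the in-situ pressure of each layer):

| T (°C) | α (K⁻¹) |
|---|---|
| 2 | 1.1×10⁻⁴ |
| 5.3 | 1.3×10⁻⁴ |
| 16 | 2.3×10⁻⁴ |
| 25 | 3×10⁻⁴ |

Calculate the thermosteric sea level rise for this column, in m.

about 0.0804 m

Layer 1 at 25 °C → α = 3×10⁻⁴ K⁻¹
Layer 2 at 2 °C → α = 1.1×10⁻⁴ K⁻¹
3×10⁻⁴ × 0.75 × 200 = 0.04500 m
Layer 2: 0.67 × 480 × 1.1×10⁻⁴ = 0.035376 m
Δh = 0.04500 + 0.035376 = 0.080376 m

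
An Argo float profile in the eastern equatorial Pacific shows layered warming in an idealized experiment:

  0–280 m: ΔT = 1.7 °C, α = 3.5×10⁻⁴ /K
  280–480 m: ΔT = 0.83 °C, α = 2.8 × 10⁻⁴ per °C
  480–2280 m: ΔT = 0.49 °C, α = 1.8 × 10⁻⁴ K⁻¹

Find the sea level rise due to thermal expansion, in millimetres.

Δh ≈ 372 mm

0–280 m: 1.7 × 3.5×10⁻⁴ × 280 = 0.16660 m
Layer 2: 0.83 × 2.8×10⁻⁴ × 200 = 0.04648 m
480–2280 m: 1.8×10⁻⁴ × 0.49 × 1800 = 0.15876 m
Δh = 0.16660 + 0.04648 + 0.15876 = 0.37184 m ≈ 372 mm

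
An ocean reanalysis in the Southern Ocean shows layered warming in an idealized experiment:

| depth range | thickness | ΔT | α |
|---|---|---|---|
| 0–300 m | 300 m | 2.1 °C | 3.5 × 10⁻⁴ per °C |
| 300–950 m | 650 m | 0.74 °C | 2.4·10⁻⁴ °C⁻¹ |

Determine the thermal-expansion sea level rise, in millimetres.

about 336 mm

0–300 m: 300 × 3.5×10⁻⁴ × 2.1 = 0.22050 m
Layer 2: 0.74 × 650 × 2.4×10⁻⁴ = 0.11544 m
Δh = 0.22050 + 0.11544 = 0.33594 m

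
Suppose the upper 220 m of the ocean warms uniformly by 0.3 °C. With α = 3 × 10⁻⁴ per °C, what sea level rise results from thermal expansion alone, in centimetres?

Δh = αΔT·H = 3×10⁻⁴ × 0.3 × 220 = 0.01980 m

1.98 cm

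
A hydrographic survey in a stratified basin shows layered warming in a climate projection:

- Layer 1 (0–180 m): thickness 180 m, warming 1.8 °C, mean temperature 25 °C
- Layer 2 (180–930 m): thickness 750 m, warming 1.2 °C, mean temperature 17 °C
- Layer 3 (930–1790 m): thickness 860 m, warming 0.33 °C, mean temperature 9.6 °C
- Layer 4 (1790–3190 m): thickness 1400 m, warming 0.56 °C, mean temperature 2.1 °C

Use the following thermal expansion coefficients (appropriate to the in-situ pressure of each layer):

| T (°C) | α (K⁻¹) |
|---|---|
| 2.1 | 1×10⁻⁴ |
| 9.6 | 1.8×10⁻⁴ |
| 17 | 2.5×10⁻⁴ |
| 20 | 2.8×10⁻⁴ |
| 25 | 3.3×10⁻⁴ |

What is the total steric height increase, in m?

0.461 m of thermosteric rise

Layer 1 at 25 °C → α = 3.3×10⁻⁴ K⁻¹
Layer 2 at 17 °C → α = 2.5×10⁻⁴ K⁻¹
Layer 3 at 9.6 °C → α = 1.8×10⁻⁴ K⁻¹
Layer 4 at 2.1 °C → α = 1×10⁻⁴ K⁻¹
1.8 × 3.3×10⁻⁴ × 180 = 0.10692 m
180–930 m: 2.5×10⁻⁴ × 1.2 × 750 = 0.22500 m
0.33 × 1.8×10⁻⁴ × 860 = 0.051084 m
1790–3190 m: 0.56 × 1×10⁻⁴ × 1400 = 0.07840 m
Δh = 0.10692 + 0.22500 + 0.051084 + 0.07840 = 0.461404 m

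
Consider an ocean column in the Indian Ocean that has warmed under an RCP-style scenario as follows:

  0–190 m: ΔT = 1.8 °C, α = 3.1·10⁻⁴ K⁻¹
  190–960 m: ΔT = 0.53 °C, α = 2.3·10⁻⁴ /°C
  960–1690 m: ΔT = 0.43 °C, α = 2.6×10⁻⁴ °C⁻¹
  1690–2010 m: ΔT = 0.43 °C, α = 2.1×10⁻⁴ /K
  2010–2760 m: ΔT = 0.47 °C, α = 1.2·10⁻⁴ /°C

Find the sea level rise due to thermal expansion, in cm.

35.3 cm of thermosteric rise

3.1×10⁻⁴ × 1.8 × 190 = 0.10602 m
190–960 m: 2.3×10⁻⁴ × 0.53 × 770 = 0.093863 m
Layer 3: 730 × 0.43 × 2.6×10⁻⁴ = 0.081614 m
320 × 0.43 × 2.1×10⁻⁴ = 0.028896 m
Layer 5: 750 × 1.2×10⁻⁴ × 0.47 = 0.04230 m
Δh = 0.10602 + 0.093863 + 0.081614 + 0.028896 + 0.04230 = 0.352693 m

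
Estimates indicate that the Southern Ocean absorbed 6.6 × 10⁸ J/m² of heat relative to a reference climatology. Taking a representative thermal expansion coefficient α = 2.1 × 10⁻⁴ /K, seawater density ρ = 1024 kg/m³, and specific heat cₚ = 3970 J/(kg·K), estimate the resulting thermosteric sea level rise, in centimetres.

Δh = αQ/(ρcₚ) = 2.1×10⁻⁴ × 6.6×10⁸ / (1024 × 3970) ≈ 0.034094 m

3.41 cm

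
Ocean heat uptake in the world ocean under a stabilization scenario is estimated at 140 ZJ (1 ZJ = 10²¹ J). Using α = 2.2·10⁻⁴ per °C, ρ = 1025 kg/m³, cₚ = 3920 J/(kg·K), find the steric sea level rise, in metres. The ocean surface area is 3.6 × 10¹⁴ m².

Δh ≈ 0.0213 m

Per unit area: Q = 140×10²¹ / (3.6×10¹⁴) ≈ 3.889×10⁸ J/m²
Δh = αQ/(ρcₚ) = 2.2×10⁻⁴ × 3.889×10⁸ / (1025 × 3920) ≈ 0.021294 m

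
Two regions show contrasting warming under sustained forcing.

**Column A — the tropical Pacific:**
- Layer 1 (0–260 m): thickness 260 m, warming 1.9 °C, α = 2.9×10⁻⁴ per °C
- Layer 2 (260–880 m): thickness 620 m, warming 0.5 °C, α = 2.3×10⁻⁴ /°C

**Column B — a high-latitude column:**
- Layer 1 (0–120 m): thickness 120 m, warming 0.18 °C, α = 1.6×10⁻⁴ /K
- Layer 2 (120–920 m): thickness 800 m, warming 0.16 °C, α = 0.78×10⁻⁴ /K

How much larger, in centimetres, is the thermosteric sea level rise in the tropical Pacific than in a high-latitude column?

A Layer 1: 1.9 × 260 × 2.9×10⁻⁴ = 0.14326 m
A Layer 2: 620 × 2.3×10⁻⁴ × 0.5 = 0.07130 m
A total: 0.21456 m
B 120 × 0.18 × 1.6×10⁻⁴ = 0.003456 m
B 0.16 × 0.78×10⁻⁴ × 800 = 0.009984 m
B total: 0.01344 m
Difference: 0.21456 − 0.01344 = 0.20112 m

Δh_A − Δh_B ≈ 20.1 cm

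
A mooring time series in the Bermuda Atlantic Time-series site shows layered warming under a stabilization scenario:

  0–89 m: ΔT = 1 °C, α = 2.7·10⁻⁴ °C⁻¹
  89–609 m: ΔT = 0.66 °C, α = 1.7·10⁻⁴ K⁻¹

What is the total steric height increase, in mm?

82 mm

0–89 m: 89 × 2.7×10⁻⁴ × 1 = 0.02403 m
Layer 2: 1.7×10⁻⁴ × 0.66 × 520 = 0.058344 m
Δh = 0.02403 + 0.058344 = 0.082374 m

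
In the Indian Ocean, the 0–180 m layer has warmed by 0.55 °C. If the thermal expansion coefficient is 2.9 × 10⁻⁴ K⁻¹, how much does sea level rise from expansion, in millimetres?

Δh = 29 mm

Δh = αΔT·H = 2.9×10⁻⁴ × 0.55 × 180 = 0.02871 m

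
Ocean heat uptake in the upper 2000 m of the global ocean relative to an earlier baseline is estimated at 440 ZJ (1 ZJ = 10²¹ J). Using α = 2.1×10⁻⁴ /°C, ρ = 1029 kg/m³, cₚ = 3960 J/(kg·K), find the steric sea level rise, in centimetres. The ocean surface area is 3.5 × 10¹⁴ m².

Per unit area: Q = 440×10²¹ / (3.5×10¹⁴) ≈ 1.257×10⁹ J/m²
Δh = αQ/(ρcₚ) = 2.1×10⁻⁴ × 1.257×10⁹ / (1029 × 3960) ≈ 0.06478 m

about 6.48 cm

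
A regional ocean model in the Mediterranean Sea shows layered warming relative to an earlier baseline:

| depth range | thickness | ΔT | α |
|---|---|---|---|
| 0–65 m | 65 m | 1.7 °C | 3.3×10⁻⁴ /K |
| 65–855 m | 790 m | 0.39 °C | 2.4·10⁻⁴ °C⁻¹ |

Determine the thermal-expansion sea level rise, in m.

Δh = 0.110 m

65 × 3.3×10⁻⁴ × 1.7 = 0.036465 m
790 × 2.4×10⁻⁴ × 0.39 = 0.073944 m
Δh = 0.036465 + 0.073944 = 0.110409 m ≈ 0.110 m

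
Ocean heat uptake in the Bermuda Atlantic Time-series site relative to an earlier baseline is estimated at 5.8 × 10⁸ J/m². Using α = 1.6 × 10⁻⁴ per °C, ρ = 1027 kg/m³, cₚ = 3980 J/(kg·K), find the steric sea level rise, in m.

0.023 m of thermosteric rise

Δh = αQ/(ρcₚ) = 1.6×10⁻⁴ × 5.8×10⁸ / (1027 × 3980) ≈ 0.022704 m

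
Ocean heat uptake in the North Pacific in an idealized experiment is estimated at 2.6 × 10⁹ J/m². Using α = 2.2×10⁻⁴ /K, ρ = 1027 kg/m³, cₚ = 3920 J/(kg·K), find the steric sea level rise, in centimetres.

Δh = 14.2 cm

Δh = αQ/(ρcₚ) = 2.2×10⁻⁴ × 2.6×10⁹ / (1027 × 3920) ≈ 0.14208 m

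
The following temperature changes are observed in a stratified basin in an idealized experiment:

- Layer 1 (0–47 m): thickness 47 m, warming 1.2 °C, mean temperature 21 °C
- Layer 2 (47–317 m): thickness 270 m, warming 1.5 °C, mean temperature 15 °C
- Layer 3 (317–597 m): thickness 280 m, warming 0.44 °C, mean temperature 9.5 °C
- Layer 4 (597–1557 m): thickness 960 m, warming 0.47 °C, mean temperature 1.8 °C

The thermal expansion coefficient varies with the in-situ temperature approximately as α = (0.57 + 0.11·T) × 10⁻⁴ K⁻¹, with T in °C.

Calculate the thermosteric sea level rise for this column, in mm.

Δh = 160 mm

Layer 1: α = (0.57 + 0.11×21)×10⁻⁴ = 2.88×10⁻⁴ K⁻¹
Layer 2: α = (0.57 + 0.11×15)×10⁻⁴ = 2.22×10⁻⁴ K⁻¹
Layer 3: α = (0.57 + 0.11×9.5)×10⁻⁴ = 1.615×10⁻⁴ K⁻¹
Layer 4: α = (0.57 + 0.11×1.8)×10⁻⁴ = 0.768×10⁻⁴ K⁻¹
0–47 m: 2.88×10⁻⁴ × 1.2 × 47 = 0.0162432 m
270 × 2.22×10⁻⁴ × 1.5 = 0.08991 m
Layer 3: 280 × 1.615×10⁻⁴ × 0.44 = 0.0198968 m
0.768×10⁻⁴ × 0.47 × 960 = 0.03465216 m
Δh = 0.0162432 + 0.08991 + 0.0198968 + 0.03465216 = 0.16070216 m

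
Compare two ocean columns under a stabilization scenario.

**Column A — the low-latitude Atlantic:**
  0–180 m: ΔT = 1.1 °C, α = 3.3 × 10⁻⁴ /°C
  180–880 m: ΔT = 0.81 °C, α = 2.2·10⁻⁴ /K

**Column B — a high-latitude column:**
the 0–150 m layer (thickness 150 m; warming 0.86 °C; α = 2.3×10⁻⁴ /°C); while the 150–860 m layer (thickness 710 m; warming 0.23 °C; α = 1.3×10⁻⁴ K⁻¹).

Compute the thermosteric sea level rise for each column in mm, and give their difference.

A Layer 1: 180 × 3.3×10⁻⁴ × 1.1 = 0.06534 m
A 180–880 m: 700 × 2.2×10⁻⁴ × 0.81 = 0.12474 m
A total: 0.19008 m
B Layer 1: 2.3×10⁻⁴ × 150 × 0.86 = 0.02967 m
B 150–860 m: 710 × 1.3×10⁻⁴ × 0.23 = 0.021229 m
B total: 0.050899 m
Difference: 0.19008 − 0.050899 = 0.139181 m

A: 190 mm; B: 50.9 mm; difference 139 mm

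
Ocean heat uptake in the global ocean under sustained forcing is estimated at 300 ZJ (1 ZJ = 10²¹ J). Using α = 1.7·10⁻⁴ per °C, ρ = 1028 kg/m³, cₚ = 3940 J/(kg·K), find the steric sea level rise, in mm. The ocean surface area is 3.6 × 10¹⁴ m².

about 35.0 mm

Per unit area: Q = 300×10²¹ / (3.6×10¹⁴) ≈ 8.333×10⁸ J/m²
Δh = αQ/(ρcₚ) = 1.7×10⁻⁴ × 8.333×10⁸ / (1028 × 3940) ≈ 0.034975 m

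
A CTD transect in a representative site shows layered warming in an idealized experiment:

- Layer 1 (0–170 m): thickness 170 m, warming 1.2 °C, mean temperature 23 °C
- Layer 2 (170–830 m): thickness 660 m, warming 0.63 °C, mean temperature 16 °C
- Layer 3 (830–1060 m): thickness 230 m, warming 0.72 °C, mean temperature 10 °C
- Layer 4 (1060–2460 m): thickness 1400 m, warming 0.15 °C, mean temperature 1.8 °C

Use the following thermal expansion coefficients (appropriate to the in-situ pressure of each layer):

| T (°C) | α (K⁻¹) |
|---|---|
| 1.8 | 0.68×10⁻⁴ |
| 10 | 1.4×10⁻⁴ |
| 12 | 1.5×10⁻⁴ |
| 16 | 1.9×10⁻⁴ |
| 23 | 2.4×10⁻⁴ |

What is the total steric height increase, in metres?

0.17 m

Layer 1 at 23 °C → α = 2.4×10⁻⁴ K⁻¹
Layer 2 at 16 °C → α = 1.9×10⁻⁴ K⁻¹
Layer 3 at 10 °C → α = 1.4×10⁻⁴ K⁻¹
Layer 4 at 1.8 °C → α = 0.68×10⁻⁴ K⁻¹
0–170 m: 1.2 × 170 × 2.4×10⁻⁴ = 0.04896 m
1.9×10⁻⁴ × 0.63 × 660 = 0.079002 m
1.4×10⁻⁴ × 230 × 0.72 = 0.023184 m
1060–2460 m: 0.15 × 0.68×10⁻⁴ × 1400 = 0.01428 m
Δh = 0.04896 + 0.079002 + 0.023184 + 0.01428 = 0.165426 m ≈ 0.17 m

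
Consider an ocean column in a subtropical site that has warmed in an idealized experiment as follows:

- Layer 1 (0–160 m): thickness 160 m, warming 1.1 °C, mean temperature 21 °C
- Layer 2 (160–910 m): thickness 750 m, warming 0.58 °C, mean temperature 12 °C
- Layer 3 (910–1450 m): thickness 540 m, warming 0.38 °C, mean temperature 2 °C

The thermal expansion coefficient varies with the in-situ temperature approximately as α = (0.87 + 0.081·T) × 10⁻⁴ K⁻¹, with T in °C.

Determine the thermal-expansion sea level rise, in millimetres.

147 mm

Layer 1: α = (0.87 + 0.081×21)×10⁻⁴ = 2.571×10⁻⁴ K⁻¹
Layer 2: α = (0.87 + 0.081×12)×10⁻⁴ = 1.842×10⁻⁴ K⁻¹
Layer 3: α = (0.87 + 0.081×2)×10⁻⁴ = 1.032×10⁻⁴ K⁻¹
Layer 1: 1.1 × 2.571×10⁻⁴ × 160 = 0.0452496 m
160–910 m: 750 × 1.842×10⁻⁴ × 0.58 = 0.080127 m
1.032×10⁻⁴ × 0.38 × 540 = 0.02117664 m
Δh = 0.0452496 + 0.080127 + 0.02117664 = 0.14655324 m ≈ 147 mm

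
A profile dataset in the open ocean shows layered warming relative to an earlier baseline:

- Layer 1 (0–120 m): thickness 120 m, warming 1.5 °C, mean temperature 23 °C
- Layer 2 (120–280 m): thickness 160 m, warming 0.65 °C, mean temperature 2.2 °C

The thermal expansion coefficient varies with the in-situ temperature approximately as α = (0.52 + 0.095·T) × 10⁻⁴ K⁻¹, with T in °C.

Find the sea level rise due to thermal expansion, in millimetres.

Layer 1: α = (0.52 + 0.095×23)×10⁻⁴ = 2.705×10⁻⁴ K⁻¹
Layer 2: α = (0.52 + 0.095×2.2)×10⁻⁴ = 0.729×10⁻⁴ K⁻¹
0–120 m: 120 × 1.5 × 2.705×10⁻⁴ = 0.04869 m
120–280 m: 0.65 × 160 × 0.729×10⁻⁴ = 0.0075816 m
Δh = 0.04869 + 0.0075816 = 0.0562716 m

Δh ≈ 56 mm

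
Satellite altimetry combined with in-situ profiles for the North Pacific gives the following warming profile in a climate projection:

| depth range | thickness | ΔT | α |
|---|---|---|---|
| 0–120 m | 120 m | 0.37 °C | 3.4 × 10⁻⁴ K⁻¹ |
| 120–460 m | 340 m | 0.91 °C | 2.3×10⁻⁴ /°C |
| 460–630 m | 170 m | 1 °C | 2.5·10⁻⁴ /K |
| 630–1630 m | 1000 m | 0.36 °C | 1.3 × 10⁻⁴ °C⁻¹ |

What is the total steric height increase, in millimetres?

176 mm of thermosteric rise

Layer 1: 0.37 × 3.4×10⁻⁴ × 120 = 0.015096 m
120–460 m: 0.91 × 2.3×10⁻⁴ × 340 = 0.071162 m
Layer 3: 1 × 170 × 2.5×10⁻⁴ = 0.04250 m
630–1630 m: 1000 × 1.3×10⁻⁴ × 0.36 = 0.04680 m
Δh = 0.015096 + 0.071162 + 0.04250 + 0.04680 = 0.175558 m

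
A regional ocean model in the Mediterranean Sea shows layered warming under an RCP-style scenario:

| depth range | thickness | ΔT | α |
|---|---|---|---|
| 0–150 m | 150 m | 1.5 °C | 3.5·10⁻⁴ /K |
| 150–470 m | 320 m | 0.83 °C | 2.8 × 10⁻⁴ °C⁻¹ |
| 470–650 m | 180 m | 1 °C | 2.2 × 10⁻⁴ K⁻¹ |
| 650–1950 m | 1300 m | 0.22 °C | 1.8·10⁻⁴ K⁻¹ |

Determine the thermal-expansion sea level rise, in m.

0.244 m of thermosteric rise

150 × 3.5×10⁻⁴ × 1.5 = 0.07875 m
150–470 m: 2.8×10⁻⁴ × 320 × 0.83 = 0.074368 m
1 × 2.2×10⁻⁴ × 180 = 0.03960 m
650–1950 m: 0.22 × 1300 × 1.8×10⁻⁴ = 0.05148 m
Δh = 0.07875 + 0.074368 + 0.03960 + 0.05148 = 0.244198 m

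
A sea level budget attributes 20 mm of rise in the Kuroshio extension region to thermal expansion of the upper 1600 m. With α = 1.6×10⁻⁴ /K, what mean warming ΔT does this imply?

about 0.078 K

ΔT = Δh/(αH) = 0.02 / (1.6×10⁻⁴ × 1600) ≈ 0.07813 K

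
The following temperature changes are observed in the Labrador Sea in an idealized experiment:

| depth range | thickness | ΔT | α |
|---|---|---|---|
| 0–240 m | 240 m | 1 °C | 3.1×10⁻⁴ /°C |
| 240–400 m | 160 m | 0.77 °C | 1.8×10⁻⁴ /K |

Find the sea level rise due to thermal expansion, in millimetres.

96.6 mm

Layer 1: 1 × 240 × 3.1×10⁻⁴ = 0.07440 m
Layer 2: 160 × 1.8×10⁻⁴ × 0.77 = 0.022176 m
Δh = 0.07440 + 0.022176 = 0.096576 m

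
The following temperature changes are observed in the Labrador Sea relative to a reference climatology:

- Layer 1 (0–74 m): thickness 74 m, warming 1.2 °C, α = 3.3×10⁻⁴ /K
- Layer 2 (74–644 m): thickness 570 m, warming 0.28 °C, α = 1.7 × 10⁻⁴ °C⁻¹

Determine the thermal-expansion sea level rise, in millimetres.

about 56 mm

Layer 1: 1.2 × 74 × 3.3×10⁻⁴ = 0.029304 m
74–644 m: 0.28 × 570 × 1.7×10⁻⁴ = 0.027132 m
Δh = 0.029304 + 0.027132 = 0.056436 m ≈ 56 mm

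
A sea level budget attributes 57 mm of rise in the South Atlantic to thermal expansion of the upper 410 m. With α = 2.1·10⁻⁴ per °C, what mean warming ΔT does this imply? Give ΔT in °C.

ΔT = Δh/(αH) = 0.057 / (2.1×10⁻⁴ × 410) ≈ 0.6620 °C

about 0.662 °C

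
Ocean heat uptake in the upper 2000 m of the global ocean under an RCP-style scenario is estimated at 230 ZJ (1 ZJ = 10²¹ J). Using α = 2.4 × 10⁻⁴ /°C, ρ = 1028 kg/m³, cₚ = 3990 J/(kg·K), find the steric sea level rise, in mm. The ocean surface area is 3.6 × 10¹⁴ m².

Per unit area: Q = 230×10²¹ / (3.6×10¹⁴) ≈ 6.389×10⁸ J/m²
Δh = αQ/(ρcₚ) = 2.4×10⁻⁴ × 6.389×10⁸ / (1028 × 3990) ≈ 0.037383 m

37 mm of thermosteric rise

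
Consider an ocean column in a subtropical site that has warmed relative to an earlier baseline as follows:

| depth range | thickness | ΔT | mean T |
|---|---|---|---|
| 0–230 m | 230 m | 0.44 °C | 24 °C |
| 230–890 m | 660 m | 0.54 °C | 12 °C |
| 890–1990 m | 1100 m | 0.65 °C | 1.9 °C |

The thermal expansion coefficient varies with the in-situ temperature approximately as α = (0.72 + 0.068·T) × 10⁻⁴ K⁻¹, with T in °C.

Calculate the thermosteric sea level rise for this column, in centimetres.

Layer 1: α = (0.72 + 0.068×24)×10⁻⁴ = 2.352×10⁻⁴ K⁻¹
Layer 2: α = (0.72 + 0.068×12)×10⁻⁴ = 1.536×10⁻⁴ K⁻¹
Layer 3: α = (0.72 + 0.068×1.9)×10⁻⁴ = 0.8492×10⁻⁴ K⁻¹
0–230 m: 2.352×10⁻⁴ × 230 × 0.44 = 0.02380224 m
660 × 1.536×10⁻⁴ × 0.54 = 0.05474304 m
Layer 3: 0.8492×10⁻⁴ × 1100 × 0.65 = 0.0607178 m
Δh = 0.02380224 + 0.05474304 + 0.0607178 = 0.13926308 m

about 13.9 cm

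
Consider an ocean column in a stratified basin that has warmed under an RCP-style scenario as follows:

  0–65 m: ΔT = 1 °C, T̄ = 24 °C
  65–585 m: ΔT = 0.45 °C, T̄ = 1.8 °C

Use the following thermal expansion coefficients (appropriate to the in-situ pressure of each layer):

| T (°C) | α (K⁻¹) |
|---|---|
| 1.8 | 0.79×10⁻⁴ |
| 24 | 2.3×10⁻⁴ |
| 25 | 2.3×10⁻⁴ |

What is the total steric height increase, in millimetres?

Layer 1 at 24 °C → α = 2.3×10⁻⁴ K⁻¹
Layer 2 at 1.8 °C → α = 0.79×10⁻⁴ K⁻¹
Layer 1: 65 × 2.3×10⁻⁴ × 1 = 0.01495 m
Layer 2: 520 × 0.45 × 0.79×10⁻⁴ = 0.018486 m
Δh = 0.01495 + 0.018486 = 0.033436 m ≈ 33.4 mm

Δh = 33.4 mm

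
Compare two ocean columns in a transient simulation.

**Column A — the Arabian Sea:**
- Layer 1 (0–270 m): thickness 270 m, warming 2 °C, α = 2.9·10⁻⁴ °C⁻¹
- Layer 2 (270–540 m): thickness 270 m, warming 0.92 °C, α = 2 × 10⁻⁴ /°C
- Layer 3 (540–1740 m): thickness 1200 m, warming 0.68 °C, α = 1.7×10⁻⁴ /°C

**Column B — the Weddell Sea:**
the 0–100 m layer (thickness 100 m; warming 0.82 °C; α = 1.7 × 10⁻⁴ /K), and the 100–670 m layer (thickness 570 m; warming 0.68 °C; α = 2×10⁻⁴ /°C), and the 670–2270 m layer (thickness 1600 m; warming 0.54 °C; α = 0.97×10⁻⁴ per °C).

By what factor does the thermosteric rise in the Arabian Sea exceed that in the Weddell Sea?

2.0

A Layer 1: 270 × 2.9×10⁻⁴ × 2 = 0.15660 m
A 270–540 m: 0.92 × 270 × 2×10⁻⁴ = 0.04968 m
A Layer 3: 0.68 × 1200 × 1.7×10⁻⁴ = 0.13872 m
A total: 0.34500 m
B 1.7×10⁻⁴ × 100 × 0.82 = 0.01394 m
B 100–670 m: 2×10⁻⁴ × 0.68 × 570 = 0.07752 m
B Layer 3: 0.54 × 0.97×10⁻⁴ × 1600 = 0.083808 m
B total: 0.175268 m
Ratio: 0.34500 / 0.175268 ≈ 1.968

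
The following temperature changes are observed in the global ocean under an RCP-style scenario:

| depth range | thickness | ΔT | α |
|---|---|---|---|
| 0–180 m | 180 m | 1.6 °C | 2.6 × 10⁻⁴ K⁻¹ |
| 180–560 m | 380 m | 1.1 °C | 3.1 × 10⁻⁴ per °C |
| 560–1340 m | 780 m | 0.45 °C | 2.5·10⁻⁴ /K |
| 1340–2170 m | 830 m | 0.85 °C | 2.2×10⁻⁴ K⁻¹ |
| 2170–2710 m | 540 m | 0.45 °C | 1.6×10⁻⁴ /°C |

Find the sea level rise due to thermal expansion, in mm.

0–180 m: 1.6 × 180 × 2.6×10⁻⁴ = 0.07488 m
3.1×10⁻⁴ × 1.1 × 380 = 0.12958 m
0.45 × 2.5×10⁻⁴ × 780 = 0.08775 m
1340–2170 m: 0.85 × 830 × 2.2×10⁻⁴ = 0.15521 m
Layer 5: 1.6×10⁻⁴ × 0.45 × 540 = 0.03888 m
Δh = 0.07488 + 0.12958 + 0.08775 + 0.15521 + 0.03888 = 0.48630 m ≈ 490 mm

about 490 mm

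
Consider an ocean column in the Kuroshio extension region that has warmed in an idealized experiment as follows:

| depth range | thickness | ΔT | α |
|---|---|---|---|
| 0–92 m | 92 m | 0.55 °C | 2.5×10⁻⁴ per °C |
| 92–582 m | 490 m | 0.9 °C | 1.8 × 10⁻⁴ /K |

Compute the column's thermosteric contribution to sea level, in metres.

about 0.092 m

0–92 m: 0.55 × 2.5×10⁻⁴ × 92 = 0.01265 m
Layer 2: 1.8×10⁻⁴ × 490 × 0.9 = 0.07938 m
Δh = 0.01265 + 0.07938 = 0.09203 m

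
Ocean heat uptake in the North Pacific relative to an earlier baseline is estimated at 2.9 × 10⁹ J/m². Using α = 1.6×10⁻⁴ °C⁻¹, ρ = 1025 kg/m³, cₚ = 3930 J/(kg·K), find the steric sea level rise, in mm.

Δh = 115 mm

Δh = αQ/(ρcₚ) = 1.6×10⁻⁴ × 2.9×10⁹ / (1025 × 3930) ≈ 0.11519 m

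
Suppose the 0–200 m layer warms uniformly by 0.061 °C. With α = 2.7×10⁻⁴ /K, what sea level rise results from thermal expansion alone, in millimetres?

about 3.29 mm

Δh = αΔT·H = 2.7×10⁻⁴ × 0.061 × 200 = 0.003294 m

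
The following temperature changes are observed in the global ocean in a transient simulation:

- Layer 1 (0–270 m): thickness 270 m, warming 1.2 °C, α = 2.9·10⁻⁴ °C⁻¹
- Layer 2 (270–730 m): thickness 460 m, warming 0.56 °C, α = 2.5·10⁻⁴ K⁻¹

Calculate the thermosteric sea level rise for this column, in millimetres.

2.9×10⁻⁴ × 1.2 × 270 = 0.09396 m
Layer 2: 460 × 0.56 × 2.5×10⁻⁴ = 0.06440 m
Δh = 0.09396 + 0.06440 = 0.15836 m

158 mm of thermosteric rise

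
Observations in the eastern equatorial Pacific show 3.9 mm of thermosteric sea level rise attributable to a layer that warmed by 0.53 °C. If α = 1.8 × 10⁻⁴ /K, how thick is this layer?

about 40.9 m

H = Δh/(αΔT) = 0.0039 / (1.8×10⁻⁴ × 0.53) ≈ 40.88 m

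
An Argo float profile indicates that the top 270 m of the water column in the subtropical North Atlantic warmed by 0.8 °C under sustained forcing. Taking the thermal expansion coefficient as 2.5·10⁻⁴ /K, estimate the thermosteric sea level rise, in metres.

Δh = 0.0540 m

Δh = αΔT·H = 2.5×10⁻⁴ × 0.8 × 270 = 0.05400 m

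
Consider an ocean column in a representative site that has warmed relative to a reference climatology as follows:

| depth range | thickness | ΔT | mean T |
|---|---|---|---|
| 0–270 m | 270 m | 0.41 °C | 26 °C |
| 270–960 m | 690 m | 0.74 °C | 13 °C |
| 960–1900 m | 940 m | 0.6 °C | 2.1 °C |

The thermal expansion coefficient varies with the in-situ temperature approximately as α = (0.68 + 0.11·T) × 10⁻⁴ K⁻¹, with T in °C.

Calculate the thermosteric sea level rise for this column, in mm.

Layer 1: α = (0.68 + 0.11×26)×10⁻⁴ = 3.54×10⁻⁴ K⁻¹
Layer 2: α = (0.68 + 0.11×13)×10⁻⁴ = 2.11×10⁻⁴ K⁻¹
Layer 3: α = (0.68 + 0.11×2.1)×10⁻⁴ = 0.911×10⁻⁴ K⁻¹
Layer 1: 270 × 3.54×10⁻⁴ × 0.41 = 0.0391878 m
270–960 m: 0.74 × 2.11×10⁻⁴ × 690 = 0.1077366 m
Layer 3: 0.6 × 0.911×10⁻⁴ × 940 = 0.0513804 m
Δh = 0.0391878 + 0.1077366 + 0.0513804 = 0.1983048 m

200 mm of thermosteric rise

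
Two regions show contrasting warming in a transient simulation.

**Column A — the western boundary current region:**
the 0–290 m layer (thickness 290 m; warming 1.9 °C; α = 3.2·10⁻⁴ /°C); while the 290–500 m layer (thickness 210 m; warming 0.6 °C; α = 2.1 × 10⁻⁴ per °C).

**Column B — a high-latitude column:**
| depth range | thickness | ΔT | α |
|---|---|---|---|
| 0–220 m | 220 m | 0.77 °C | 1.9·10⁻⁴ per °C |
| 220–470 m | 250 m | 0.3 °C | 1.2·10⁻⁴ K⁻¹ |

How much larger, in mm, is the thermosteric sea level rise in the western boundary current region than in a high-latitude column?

160 mm larger

A 290 × 3.2×10⁻⁴ × 1.9 = 0.17632 m
A 0.6 × 2.1×10⁻⁴ × 210 = 0.02646 m
A total: 0.20278 m
B Layer 1: 220 × 1.9×10⁻⁴ × 0.77 = 0.032186 m
B 220–470 m: 0.3 × 250 × 1.2×10⁻⁴ = 0.00900 m
B total: 0.041186 m
Difference: 0.20278 − 0.041186 = 0.161594 m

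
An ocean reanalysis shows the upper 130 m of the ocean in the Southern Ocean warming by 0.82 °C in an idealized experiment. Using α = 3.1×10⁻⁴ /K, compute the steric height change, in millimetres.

about 33.0 mm

Δh = αΔT·H = 3.1×10⁻⁴ × 0.82 × 130 = 0.033046 m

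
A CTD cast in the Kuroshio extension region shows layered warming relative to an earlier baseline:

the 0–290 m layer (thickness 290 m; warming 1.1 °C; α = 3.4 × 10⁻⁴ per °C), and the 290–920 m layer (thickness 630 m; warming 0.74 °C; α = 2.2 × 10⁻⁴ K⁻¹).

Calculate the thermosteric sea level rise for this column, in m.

Δh = 0.21 m

1.1 × 3.4×10⁻⁴ × 290 = 0.10846 m
Layer 2: 630 × 2.2×10⁻⁴ × 0.74 = 0.102564 m
Δh = 0.10846 + 0.102564 = 0.211024 m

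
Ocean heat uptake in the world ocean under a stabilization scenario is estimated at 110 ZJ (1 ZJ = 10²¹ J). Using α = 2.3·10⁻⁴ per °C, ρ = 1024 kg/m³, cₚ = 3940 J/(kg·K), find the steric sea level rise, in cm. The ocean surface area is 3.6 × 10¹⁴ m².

Δh = 1.74 cm

Per unit area: Q = 110×10²¹ / (3.6×10¹⁴) ≈ 3.056×10⁸ J/m²
Δh = αQ/(ρcₚ) = 2.3×10⁻⁴ × 3.056×10⁸ / (1024 × 3940) ≈ 0.017421 m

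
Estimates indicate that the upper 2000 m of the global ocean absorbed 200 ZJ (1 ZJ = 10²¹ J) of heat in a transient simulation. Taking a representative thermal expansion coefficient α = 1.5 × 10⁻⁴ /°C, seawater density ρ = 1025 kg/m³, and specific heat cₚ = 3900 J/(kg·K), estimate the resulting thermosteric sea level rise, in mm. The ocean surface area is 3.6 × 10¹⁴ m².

Per unit area: Q = 200×10²¹ / (3.6×10¹⁴) ≈ 5.556×10⁸ J/m²
Δh = αQ/(ρcₚ) = 1.5×10⁻⁴ × 5.556×10⁸ / (1025 × 3900) ≈ 0.020848 m

about 21 mm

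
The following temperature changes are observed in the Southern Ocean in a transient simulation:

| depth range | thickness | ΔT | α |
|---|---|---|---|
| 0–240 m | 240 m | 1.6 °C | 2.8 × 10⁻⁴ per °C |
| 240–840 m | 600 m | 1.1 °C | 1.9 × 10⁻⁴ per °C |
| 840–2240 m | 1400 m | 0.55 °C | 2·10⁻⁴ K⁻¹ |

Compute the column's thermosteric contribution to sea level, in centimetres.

0–240 m: 240 × 2.8×10⁻⁴ × 1.6 = 0.10752 m
600 × 1.1 × 1.9×10⁻⁴ = 0.12540 m
Layer 3: 2×10⁻⁴ × 1400 × 0.55 = 0.15400 m
Δh = 0.10752 + 0.12540 + 0.15400 = 0.38692 m

about 38.7 cm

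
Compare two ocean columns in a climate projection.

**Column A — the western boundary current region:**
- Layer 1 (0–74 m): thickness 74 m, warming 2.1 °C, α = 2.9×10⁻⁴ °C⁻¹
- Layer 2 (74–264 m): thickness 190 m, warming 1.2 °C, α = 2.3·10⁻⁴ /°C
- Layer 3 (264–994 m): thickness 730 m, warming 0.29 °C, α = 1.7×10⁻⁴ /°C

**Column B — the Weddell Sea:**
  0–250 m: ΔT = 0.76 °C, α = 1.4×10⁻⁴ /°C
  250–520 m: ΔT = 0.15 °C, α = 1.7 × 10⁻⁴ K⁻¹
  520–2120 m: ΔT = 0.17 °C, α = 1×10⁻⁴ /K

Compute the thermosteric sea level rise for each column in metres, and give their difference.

A 0–74 m: 74 × 2.1 × 2.9×10⁻⁴ = 0.045066 m
A Layer 2: 190 × 1.2 × 2.3×10⁻⁴ = 0.05244 m
A 264–994 m: 0.29 × 1.7×10⁻⁴ × 730 = 0.035989 m
A total: 0.133495 m
B 0–250 m: 1.4×10⁻⁴ × 250 × 0.76 = 0.02660 m
B Layer 2: 270 × 1.7×10⁻⁴ × 0.15 = 0.006885 m
B 1600 × 0.17 × 1×10⁻⁴ = 0.02720 m
B total: 0.060685 m
Difference: 0.133495 − 0.060685 = 0.07281 m

Δh_A ≈ 0.133 m, Δh_B ≈ 0.0607 m; difference ≈ 0.0728 m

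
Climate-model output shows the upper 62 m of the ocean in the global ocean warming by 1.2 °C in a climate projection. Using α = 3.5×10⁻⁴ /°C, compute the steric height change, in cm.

Δh = αΔT·H = 3.5×10⁻⁴ × 1.2 × 62 = 0.02604 m

2.60 cm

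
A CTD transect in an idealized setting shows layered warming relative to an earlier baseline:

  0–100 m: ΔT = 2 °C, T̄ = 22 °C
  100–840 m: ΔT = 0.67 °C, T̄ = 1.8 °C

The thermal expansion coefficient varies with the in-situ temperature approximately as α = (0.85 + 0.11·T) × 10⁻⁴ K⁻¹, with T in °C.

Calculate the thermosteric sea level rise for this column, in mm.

Layer 1: α = (0.85 + 0.11×22)×10⁻⁴ = 3.27×10⁻⁴ K⁻¹
Layer 2: α = (0.85 + 0.11×1.8)×10⁻⁴ = 1.048×10⁻⁴ K⁻¹
2 × 100 × 3.27×10⁻⁴ = 0.06540 m
Layer 2: 0.67 × 740 × 1.048×10⁻⁴ = 0.05195984 m
Δh = 0.06540 + 0.05195984 = 0.11735984 m

about 120 mm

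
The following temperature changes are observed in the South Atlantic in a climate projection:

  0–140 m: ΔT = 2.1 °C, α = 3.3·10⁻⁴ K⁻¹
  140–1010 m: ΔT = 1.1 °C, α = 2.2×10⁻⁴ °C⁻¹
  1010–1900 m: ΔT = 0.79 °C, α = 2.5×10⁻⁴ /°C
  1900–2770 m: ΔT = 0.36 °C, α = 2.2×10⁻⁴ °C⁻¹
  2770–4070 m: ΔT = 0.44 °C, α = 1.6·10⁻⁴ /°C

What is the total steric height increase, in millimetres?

Layer 1: 140 × 3.3×10⁻⁴ × 2.1 = 0.09702 m
Layer 2: 870 × 2.2×10⁻⁴ × 1.1 = 0.21054 m
2.5×10⁻⁴ × 890 × 0.79 = 0.175775 m
1900–2770 m: 870 × 0.36 × 2.2×10⁻⁴ = 0.068904 m
Layer 5: 1.6×10⁻⁴ × 1300 × 0.44 = 0.09152 m
Δh = 0.09702 + 0.21054 + 0.175775 + 0.068904 + 0.09152 = 0.643759 m ≈ 640 mm

about 640 mm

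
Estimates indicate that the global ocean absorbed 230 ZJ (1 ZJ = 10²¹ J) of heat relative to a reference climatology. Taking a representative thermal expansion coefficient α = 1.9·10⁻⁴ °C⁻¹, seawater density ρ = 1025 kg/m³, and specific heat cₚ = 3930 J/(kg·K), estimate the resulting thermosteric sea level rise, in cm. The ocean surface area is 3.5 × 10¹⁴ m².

Per unit area: Q = 230×10²¹ / (3.5×10¹⁴) ≈ 6.571×10⁸ J/m²
Δh = αQ/(ρcₚ) = 1.9×10⁻⁴ × 6.571×10⁸ / (1025 × 3930) ≈ 0.030993 m

Δh ≈ 3.10 cm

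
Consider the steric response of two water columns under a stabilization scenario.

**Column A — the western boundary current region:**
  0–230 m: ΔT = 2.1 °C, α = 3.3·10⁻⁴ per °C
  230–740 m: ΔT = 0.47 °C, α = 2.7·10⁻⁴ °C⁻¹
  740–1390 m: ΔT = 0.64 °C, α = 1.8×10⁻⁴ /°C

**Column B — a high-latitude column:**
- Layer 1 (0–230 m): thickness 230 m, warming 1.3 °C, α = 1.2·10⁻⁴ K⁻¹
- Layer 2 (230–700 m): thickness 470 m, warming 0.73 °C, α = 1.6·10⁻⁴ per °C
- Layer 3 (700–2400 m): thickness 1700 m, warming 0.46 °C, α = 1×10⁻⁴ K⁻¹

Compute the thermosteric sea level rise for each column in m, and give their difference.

Δh_A ≈ 0.30 m, Δh_B ≈ 0.17 m; difference ≈ 0.13 m

A 0–230 m: 2.1 × 3.3×10⁻⁴ × 230 = 0.15939 m
A 0.47 × 2.7×10⁻⁴ × 510 = 0.064719 m
A Layer 3: 1.8×10⁻⁴ × 0.64 × 650 = 0.07488 m
A total: 0.298989 m
B Layer 1: 1.2×10⁻⁴ × 1.3 × 230 = 0.03588 m
B 0.73 × 470 × 1.6×10⁻⁴ = 0.054896 m
B 0.46 × 1×10⁻⁴ × 1700 = 0.07820 m
B total: 0.168976 m
Difference: 0.298989 − 0.168976 = 0.130013 m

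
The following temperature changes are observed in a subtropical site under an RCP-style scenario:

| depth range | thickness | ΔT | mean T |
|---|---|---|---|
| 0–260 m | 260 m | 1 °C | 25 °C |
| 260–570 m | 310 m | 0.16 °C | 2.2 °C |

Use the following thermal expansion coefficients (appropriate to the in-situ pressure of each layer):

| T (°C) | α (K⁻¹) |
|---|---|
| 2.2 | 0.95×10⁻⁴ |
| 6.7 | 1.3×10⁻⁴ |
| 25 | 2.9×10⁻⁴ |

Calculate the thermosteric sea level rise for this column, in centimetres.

8.01 cm of thermosteric rise

Layer 1 at 25 °C → α = 2.9×10⁻⁴ K⁻¹
Layer 2 at 2.2 °C → α = 0.95×10⁻⁴ K⁻¹
0–260 m: 2.9×10⁻⁴ × 1 × 260 = 0.07540 m
Layer 2: 0.16 × 310 × 0.95×10⁻⁴ = 0.004712 m
Δh = 0.07540 + 0.004712 = 0.080112 m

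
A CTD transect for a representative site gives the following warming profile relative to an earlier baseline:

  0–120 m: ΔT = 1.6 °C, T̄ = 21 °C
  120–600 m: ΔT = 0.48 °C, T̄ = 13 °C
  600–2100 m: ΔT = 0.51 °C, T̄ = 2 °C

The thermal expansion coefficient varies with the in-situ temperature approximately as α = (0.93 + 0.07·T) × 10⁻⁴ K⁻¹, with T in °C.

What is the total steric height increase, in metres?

0.170 m of thermosteric rise

Layer 1: α = (0.93 + 0.07×21)×10⁻⁴ = 2.4×10⁻⁴ K⁻¹
Layer 2: α = (0.93 + 0.07×13)×10⁻⁴ = 1.84×10⁻⁴ K⁻¹
Layer 3: α = (0.93 + 0.07×2)×10⁻⁴ = 1.07×10⁻⁴ K⁻¹
Layer 1: 120 × 1.6 × 2.4×10⁻⁴ = 0.04608 m
120–600 m: 480 × 0.48 × 1.84×10⁻⁴ = 0.0423936 m
600–2100 m: 0.51 × 1.07×10⁻⁴ × 1500 = 0.081855 m
Δh = 0.04608 + 0.0423936 + 0.081855 = 0.1703286 m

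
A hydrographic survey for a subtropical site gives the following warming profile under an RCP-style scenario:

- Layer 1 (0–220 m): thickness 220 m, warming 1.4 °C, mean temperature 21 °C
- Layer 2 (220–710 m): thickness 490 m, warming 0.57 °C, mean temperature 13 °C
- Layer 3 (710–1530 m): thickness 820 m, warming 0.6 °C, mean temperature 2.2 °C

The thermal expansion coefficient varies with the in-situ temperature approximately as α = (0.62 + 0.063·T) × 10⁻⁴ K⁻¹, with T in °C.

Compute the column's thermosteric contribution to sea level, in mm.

Layer 1: α = (0.62 + 0.063×21)×10⁻⁴ = 1.943×10⁻⁴ K⁻¹
Layer 2: α = (0.62 + 0.063×13)×10⁻⁴ = 1.439×10⁻⁴ K⁻¹
Layer 3: α = (0.62 + 0.063×2.2)×10⁻⁴ = 0.7586×10⁻⁴ K⁻¹
220 × 1.943×10⁻⁴ × 1.4 = 0.0598444 m
Layer 2: 490 × 1.439×10⁻⁴ × 0.57 = 0.04019127 m
Layer 3: 0.7586×10⁻⁴ × 0.6 × 820 = 0.03732312 m
Δh = 0.0598444 + 0.04019127 + 0.03732312 = 0.13735879 m

140 mm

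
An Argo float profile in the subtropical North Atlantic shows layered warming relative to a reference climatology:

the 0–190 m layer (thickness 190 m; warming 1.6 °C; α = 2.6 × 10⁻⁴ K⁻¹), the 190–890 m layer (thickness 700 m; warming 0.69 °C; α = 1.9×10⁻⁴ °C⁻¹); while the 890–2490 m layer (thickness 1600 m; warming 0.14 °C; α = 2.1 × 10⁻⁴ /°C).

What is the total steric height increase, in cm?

0–190 m: 1.6 × 190 × 2.6×10⁻⁴ = 0.07904 m
190–890 m: 700 × 1.9×10⁻⁴ × 0.69 = 0.09177 m
Layer 3: 0.14 × 2.1×10⁻⁴ × 1600 = 0.04704 m
Δh = 0.07904 + 0.09177 + 0.04704 = 0.21785 m

21.8 cm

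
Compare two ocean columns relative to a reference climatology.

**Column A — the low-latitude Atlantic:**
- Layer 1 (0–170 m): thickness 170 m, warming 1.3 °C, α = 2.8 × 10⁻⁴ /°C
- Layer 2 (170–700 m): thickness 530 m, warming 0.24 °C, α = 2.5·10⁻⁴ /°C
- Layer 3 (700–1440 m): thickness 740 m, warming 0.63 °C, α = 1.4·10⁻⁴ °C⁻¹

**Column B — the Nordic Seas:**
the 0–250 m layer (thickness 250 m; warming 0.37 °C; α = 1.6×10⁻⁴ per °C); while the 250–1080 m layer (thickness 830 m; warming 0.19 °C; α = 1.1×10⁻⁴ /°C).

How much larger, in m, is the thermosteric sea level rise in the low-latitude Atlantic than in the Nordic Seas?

0.13 m larger

A Layer 1: 1.3 × 170 × 2.8×10⁻⁴ = 0.06188 m
A 2.5×10⁻⁴ × 530 × 0.24 = 0.03180 m
A 740 × 1.4×10⁻⁴ × 0.63 = 0.065268 m
A total: 0.158948 m
B 0–250 m: 1.6×10⁻⁴ × 250 × 0.37 = 0.01480 m
B 830 × 1.1×10⁻⁴ × 0.19 = 0.017347 m
B total: 0.032147 m
Difference: 0.158948 − 0.032147 = 0.126801 m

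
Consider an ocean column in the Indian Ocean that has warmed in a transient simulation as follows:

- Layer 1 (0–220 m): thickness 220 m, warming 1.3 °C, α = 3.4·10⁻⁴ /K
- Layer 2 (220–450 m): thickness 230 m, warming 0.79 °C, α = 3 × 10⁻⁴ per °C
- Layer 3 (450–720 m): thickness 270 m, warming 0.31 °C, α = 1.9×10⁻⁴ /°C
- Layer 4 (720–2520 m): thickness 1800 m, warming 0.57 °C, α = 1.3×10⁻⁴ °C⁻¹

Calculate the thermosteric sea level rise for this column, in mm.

301 mm of thermosteric rise

0–220 m: 1.3 × 3.4×10⁻⁴ × 220 = 0.09724 m
Layer 2: 230 × 3×10⁻⁴ × 0.79 = 0.05451 m
270 × 1.9×10⁻⁴ × 0.31 = 0.015903 m
Layer 4: 1.3×10⁻⁴ × 1800 × 0.57 = 0.13338 m
Δh = 0.09724 + 0.05451 + 0.015903 + 0.13338 = 0.301033 m ≈ 301 mm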